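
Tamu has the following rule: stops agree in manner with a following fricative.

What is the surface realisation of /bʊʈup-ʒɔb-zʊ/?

[bʊʈuɸʒɔβzʊ]

The rule targets /p/ (voiceless bilabial stop), which sits before the trigger /ʒ/ (fricative).
A voiceless bilabial fricative is [ɸ], so the surface segment is [ɸ].
The same rule applies at the second boundary: /b/ → [β] next to /z/.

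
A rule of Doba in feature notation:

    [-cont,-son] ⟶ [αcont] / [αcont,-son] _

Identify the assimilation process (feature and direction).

progressive manner assimilation

The shared variable α links the value of [cont] on the target to that of the neighbouring obstruent. [cont] distinguishes stops from fricatives — a manner-of-articulation feature — so this is manner assimilation.
The conditioning segment sits to the left of the focus bar, meaning the trigger precedes the segment that changes — progressive assimilation.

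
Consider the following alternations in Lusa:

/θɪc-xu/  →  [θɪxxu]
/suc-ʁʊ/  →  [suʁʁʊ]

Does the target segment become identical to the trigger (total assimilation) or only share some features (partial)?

total assimilation

Underlying /c/ is realised as [x] next to /x/; /x/ itself does not change.
The output [x] is identical to the trigger /x/ — every feature (place, manner, voicing) has been copied — so this is total assimilation.
The remaining alternation confirms this: /c/ → [ʁ] before /ʁ/ — in each case the output is a copy of the following consonant.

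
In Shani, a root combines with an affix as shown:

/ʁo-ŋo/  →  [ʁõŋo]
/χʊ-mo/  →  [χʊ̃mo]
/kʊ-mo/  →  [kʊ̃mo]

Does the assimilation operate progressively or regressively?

regressive

The vowel /o/ surfaces as nasalised [õ] next to the following nasal /ŋ/ — it has acquired the [+nasal] feature of its neighbour.
The other form shows the same pattern: /ʊ/ → [ʊ̃] before /m/ — each time a vowel is nasalised next to a following nasal.
Because the conditioning nasal is to the right of the vowel that changes, the process is regressive (anticipatory).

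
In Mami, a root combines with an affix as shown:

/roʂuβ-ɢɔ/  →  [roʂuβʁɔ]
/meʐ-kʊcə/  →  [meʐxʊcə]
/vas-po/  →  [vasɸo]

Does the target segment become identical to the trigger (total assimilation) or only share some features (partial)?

partial assimilation

Comparing underlying and surface forms, /ɢ/ → [ʁ] is the alternation; the neighbouring /β/ is constant.
/ɢ/ is a stop while /β/ is a fricative; the output [ʁ] is a fricative, matching the trigger — so the feature that spreads is manner.
Place and voice are unchanged, so the assimilation is partial, not total.
Checking the remaining alternations: /k/ → [x] after /ʐ/ (stop → fricative, matching a fricative); /p/ → [ɸ] after /s/ (stop → fricative, matching a fricative) — only manner changes, and always toward the preceding segment.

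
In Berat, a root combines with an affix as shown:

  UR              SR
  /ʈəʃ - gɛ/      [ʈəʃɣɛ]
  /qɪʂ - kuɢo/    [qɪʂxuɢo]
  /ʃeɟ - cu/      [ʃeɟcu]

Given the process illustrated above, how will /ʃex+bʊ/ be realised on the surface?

The data show progressive manner assimilation: /g/ → [ɣ] after /ʃ/; /k/ → [x] after /ʂ/. In each pair only manner changes, matching the preceding consonant, while place and voice stay constant.
No alternation appears in [ʃeɟcu]: there the adjacent consonants already agree in manner (/c/ and /ɟ/ are both stops), so this form is consistent with the same rule.
The rule targets /b/ (voiced bilabial stop), which sits after the trigger /x/ (fricative).
Changing only its manner to fricative gives [β] — the voiced bilabial fricative.

[ʃexβʊ]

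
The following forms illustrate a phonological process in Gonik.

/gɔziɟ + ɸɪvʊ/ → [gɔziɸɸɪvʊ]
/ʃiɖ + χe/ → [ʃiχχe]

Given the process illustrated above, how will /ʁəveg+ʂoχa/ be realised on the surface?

[ʁəveʂʂoχa]

The data show regressive total assimilation (/ɟ/ → [ɸ] before /ɸ/; /ɖ/ → [χ] before /χ/): in every case the target segment becomes identical to its following neighbour, copying more than a single feature.
/g/ is the segment targeted by the rule; it sits immediately before /ʂ/, so it assimilates completely and surfaces as [ʂ].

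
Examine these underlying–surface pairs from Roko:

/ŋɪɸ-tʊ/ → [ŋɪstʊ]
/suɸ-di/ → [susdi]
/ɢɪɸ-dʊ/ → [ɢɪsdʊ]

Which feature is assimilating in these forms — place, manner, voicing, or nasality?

place

The segment that alternates is /ɸ/, which surfaces as [s] when adjacent to /t/.
/ɸ/ is bilabial while /t/ is alveolar; the output [s] is alveolar, matching the trigger — so the feature that spreads is place.
The other alternating form patterns the same way: /ɸ/ → [s] before /d/ (bilabial → alveolar, matching alveolar) — only place changes, and always toward the following segment.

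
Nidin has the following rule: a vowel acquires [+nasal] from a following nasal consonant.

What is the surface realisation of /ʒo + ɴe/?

/o/ sits next to the nasal /ɴ/ and is therefore nasalised to [õ].

[ʒõɴe]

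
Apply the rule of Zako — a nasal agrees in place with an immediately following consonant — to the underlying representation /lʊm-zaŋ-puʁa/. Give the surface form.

The rule targets /m/ (voiced bilabial nasal), which sits before the trigger /z/ (alveolar).
A voiced alveolar nasal is [n], so the surface segment is [n].
The same rule applies at the second boundary: /ŋ/ → [m] next to /p/.

[lʊnzampuʁa]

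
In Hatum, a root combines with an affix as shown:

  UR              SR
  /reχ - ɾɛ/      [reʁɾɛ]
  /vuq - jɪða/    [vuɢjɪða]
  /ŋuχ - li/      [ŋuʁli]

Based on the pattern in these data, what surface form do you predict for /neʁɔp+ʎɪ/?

The data show regressive voicing assimilation: /χ/ → [ʁ] before /ɾ/; /q/ → [ɢ] before /j/; /χ/ → [ʁ] before /l/. In each pair only voicing changes, matching the following consonant, while place and manner stay constant.
The rule targets /p/ (voiceless bilabial stop), which sits before the trigger /ʎ/ (voiced).
The voiced bilabial stop is [b], so /p/ → [b].

[neʁɔbʎɪ]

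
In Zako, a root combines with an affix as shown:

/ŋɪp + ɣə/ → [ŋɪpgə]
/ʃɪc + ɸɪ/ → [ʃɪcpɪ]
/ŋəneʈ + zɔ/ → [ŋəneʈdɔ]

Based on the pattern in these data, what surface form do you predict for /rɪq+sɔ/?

The data show progressive manner assimilation: /ɣ/ → [g] after /p/; /ɸ/ → [p] after /c/; /z/ → [d] after /ʈ/. In each pair only manner changes, matching the preceding consonant, while place and voice stay constant.
The rule targets /s/ (voiceless alveolar fricative), which sits after the trigger /q/ (stop).
Changing only its manner to stop gives [t] — the voiceless alveolar stop.

[rɪqtɔ]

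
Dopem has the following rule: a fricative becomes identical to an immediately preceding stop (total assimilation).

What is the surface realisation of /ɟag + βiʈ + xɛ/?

/β/ is the segment targeted by the rule; it sits immediately after /g/, so it assimilates completely and surfaces as [g].
At the second juncture, /x/ likewise becomes [ʈ] adjacent to /ʈ/.

[ɟaggiʈʈɛ]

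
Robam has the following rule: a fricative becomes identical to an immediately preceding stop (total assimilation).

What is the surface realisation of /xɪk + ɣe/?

[xɪkke]

/ɣ/ is the segment targeted by the rule; it sits immediately after /k/, so it assimilates completely and surfaces as [k].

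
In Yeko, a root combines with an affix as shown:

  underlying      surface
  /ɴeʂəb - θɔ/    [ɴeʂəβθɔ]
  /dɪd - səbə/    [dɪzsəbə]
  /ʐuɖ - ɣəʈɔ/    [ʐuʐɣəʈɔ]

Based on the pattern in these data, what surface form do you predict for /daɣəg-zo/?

[daɣəɣzo]

The data show regressive manner assimilation: /b/ → [β] before /θ/; /d/ → [z] before /s/; /ɖ/ → [ʐ] before /ɣ/. In each pair only manner changes, matching the following consonant, while place and voice stay constant.
The rule targets /g/ (voiced velar stop), which sits before the trigger /z/ (fricative).
A voiced velar fricative is [ɣ], so the surface segment is [ɣ].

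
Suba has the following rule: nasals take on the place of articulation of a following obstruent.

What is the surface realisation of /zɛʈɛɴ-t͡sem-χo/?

The rule targets /ɴ/ (voiced uvular nasal), which sits before the trigger /t͡s/ (alveolar).
Changing only its place to alveolar gives [n] — the voiced alveolar nasal.
The same rule applies at the second boundary: /m/ → [ɴ] next to /χ/.

[zɛʈɛnt͡seɴχo]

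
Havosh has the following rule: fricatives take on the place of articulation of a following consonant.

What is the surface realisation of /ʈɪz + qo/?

/z/ is a voiced alveolar fricative. The following trigger /q/ is uvular, so /z/ must become uvular as well.
The voiced uvular fricative is [ʁ], so /z/ → [ʁ].

[ʈɪʁqo]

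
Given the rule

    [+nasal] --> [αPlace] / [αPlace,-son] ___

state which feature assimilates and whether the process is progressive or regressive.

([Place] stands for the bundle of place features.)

progressive place assimilation

The rule copies the place features (abbreviated [Place]) from the environment onto the target, so the assimilating feature is place.
Since the environment is written before the underscore, the trigger precedes the target; the direction is progressive.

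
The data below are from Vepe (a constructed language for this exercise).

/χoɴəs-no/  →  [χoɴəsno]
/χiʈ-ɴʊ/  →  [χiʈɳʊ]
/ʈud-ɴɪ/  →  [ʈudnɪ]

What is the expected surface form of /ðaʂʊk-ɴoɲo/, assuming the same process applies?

[ðaʂʊkŋoɲo]

The data show progressive place assimilation: /ɴ/ → [ɳ] after /ʈ/; /ɴ/ → [n] after /d/. In each pair only place changes, matching the preceding consonant, while manner and voice stay constant.
No alternation appears in [χoɴəsno]: there the adjacent consonants already agree in place (/n/ and /s/ are both alveolar), so this form is consistent with the same rule.
/ɴ/ is a voiced uvular nasal. The preceding trigger /k/ is velar, so /ɴ/ must become velar as well.
Changing only its place to velar gives [ŋ] — the voiced velar nasal.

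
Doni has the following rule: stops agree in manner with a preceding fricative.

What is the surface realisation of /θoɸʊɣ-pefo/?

[θoɸʊɣɸefo]

/p/ is a voiceless bilabial stop. The preceding trigger /ɣ/ is a fricative, so /p/ must become a fricative as well.
A voiceless bilabial fricative is [ɸ], so the surface segment is [ɸ].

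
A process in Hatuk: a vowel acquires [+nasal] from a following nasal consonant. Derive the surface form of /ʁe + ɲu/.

[ʁẽɲu]

The vowel /e/ is adjacent to the following nasal /ɲ/, so it acquires [+nasal] and surfaces as [ẽ].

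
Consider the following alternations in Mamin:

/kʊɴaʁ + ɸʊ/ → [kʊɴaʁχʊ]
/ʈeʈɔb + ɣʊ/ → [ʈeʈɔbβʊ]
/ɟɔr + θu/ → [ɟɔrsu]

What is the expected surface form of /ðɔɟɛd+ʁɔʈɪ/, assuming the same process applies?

[ðɔɟɛdzɔʈɪ]

The data show progressive place assimilation: /ɸ/ → [χ] after /ʁ/; /ɣ/ → [β] after /b/; /θ/ → [s] after /r/. In each pair only place changes, matching the preceding consonant, while manner and voice stay constant.
/ʁ/ is a voiced uvular fricative. The preceding trigger /d/ is alveolar, so /ʁ/ must become alveolar as well.
A voiced alveolar fricative is [z], so the surface segment is [z].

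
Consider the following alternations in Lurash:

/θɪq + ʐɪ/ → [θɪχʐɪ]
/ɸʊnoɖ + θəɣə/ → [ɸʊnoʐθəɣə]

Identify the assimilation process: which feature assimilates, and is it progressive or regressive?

Comparing underlying and surface forms, /q/ → [χ] is the alternation; the neighbouring /ʐ/ is constant.
The change stop → fricative matches the manner of the following /ʐ/, identifying this as manner assimilation.
Place and voice are unchanged, so the assimilation is partial, not total.
The other alternating form patterns the same way: /ɖ/ → [ʐ] before /θ/ (stop → fricative, matching a fricative) — only manner changes, and always toward the following segment.
The trigger is the following segment, so the direction is regressive (anticipatory).

regressive manner assimilation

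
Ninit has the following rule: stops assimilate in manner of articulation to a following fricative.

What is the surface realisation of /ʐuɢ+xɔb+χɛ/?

[ʐuʁxɔβχɛ]

/ɢ/ is a voiced uvular stop. The following trigger /x/ is a fricative, so /ɢ/ must become a fricative as well.
A voiced uvular fricative is [ʁ], so the surface segment is [ʁ].
The same rule applies at the second boundary: /b/ → [β] next to /χ/.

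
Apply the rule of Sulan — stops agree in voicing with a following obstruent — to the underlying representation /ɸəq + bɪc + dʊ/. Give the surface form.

/q/ is a voiceless uvular stop. The following trigger /b/ is voiced, so /q/ must become voiced as well.
The voiced uvular stop is [ɢ], so /q/ → [ɢ].
At the second juncture, /c/ likewise becomes [ɟ] adjacent to /d/.

[ɸəɢbɪɟdʊ]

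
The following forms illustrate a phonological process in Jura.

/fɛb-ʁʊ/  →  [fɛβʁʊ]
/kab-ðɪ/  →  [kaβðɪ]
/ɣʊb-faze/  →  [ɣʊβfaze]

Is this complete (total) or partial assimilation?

The segment that alternates is /b/, which surfaces as [β] when adjacent to /ʁ/.
The change stop → fricative matches the manner of the following /ʁ/, identifying this as manner assimilation.
Place and voice are unchanged, so the assimilation is partial, not total.
Checking the remaining alternations: /b/ → [β] before /ð/ (stop → fricative, matching a fricative); /b/ → [β] before /f/ (stop → fricative, matching a fricative) — only manner changes, and always toward the following segment.

partial assimilation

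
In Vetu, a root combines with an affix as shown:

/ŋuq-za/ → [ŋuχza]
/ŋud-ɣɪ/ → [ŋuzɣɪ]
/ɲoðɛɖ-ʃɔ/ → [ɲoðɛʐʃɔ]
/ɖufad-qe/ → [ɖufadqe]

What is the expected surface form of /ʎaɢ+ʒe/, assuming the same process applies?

The data show regressive manner assimilation: /q/ → [χ] before /z/; /d/ → [z] before /ɣ/; /ɖ/ → [ʐ] before /ʃ/. In each pair only manner changes, matching the following consonant, while place and voice stay constant.
No alternation appears in [ɖufadqe]: there the adjacent consonants already agree in manner (/d/ and /q/ are both stops), so this form is consistent with the same rule.
/ɢ/ is a voiced uvular stop. The following trigger /ʒ/ is a fricative, so /ɢ/ must become a fricative as well.
The voiced uvular fricative is [ʁ], so /ɢ/ → [ʁ].

[ʎaʁʒe]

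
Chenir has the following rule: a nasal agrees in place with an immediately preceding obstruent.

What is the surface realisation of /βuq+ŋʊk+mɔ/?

/ŋ/ is a voiced velar nasal. The preceding trigger /q/ is uvular, so /ŋ/ must become uvular as well.
Changing only its place to uvular gives [ɴ] — the voiced uvular nasal.
At the second juncture, /m/ likewise becomes [ŋ] adjacent to /k/.

[βuqɴʊkŋɔ]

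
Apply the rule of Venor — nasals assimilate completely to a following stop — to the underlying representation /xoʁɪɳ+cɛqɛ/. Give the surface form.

[xoʁɪccɛqɛ]

/ɳ/ is the segment targeted by the rule; it sits immediately before /c/, so it assimilates completely and surfaces as [c].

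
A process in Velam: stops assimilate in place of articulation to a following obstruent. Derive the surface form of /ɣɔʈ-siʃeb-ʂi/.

[ɣɔtsiʃeɖʂi]

/ʈ/ is a voiceless retroflex stop. The following trigger /s/ is alveolar, so /ʈ/ must become alveolar as well.
A voiceless alveolar stop is [t], so the surface segment is [t].
At the second juncture, /b/ likewise becomes [ɖ] adjacent to /ʂ/.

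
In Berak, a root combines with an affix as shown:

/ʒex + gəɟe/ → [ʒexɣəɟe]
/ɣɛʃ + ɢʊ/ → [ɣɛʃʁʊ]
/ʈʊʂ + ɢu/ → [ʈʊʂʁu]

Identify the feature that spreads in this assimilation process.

manner

Underlying /g/ is realised as [ɣ] next to /x/; /x/ itself does not change.
/g/ is a stop while /x/ is a fricative; the output [ɣ] is a fricative, matching the trigger — so the feature that spreads is manner.
The other alternating forms pattern the same way: /ɢ/ → [ʁ] after /ʃ/ (stop → fricative, matching a fricative); /ɢ/ → [ʁ] after /ʂ/ (stop → fricative, matching a fricative) — only manner changes, and always toward the preceding segment.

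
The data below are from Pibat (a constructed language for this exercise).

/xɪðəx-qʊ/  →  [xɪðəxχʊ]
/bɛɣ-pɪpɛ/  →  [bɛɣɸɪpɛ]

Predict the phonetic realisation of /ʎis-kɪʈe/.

The data show progressive manner assimilation: /q/ → [χ] after /x/; /p/ → [ɸ] after /ɣ/. In each pair only manner changes, matching the preceding consonant, while place and voice stay constant.
/k/ is a voiceless velar stop. The preceding trigger /s/ is a fricative, so /k/ must become a fricative as well.
A voiceless velar fricative is [x], so the surface segment is [x].

[ʎisxɪʈe]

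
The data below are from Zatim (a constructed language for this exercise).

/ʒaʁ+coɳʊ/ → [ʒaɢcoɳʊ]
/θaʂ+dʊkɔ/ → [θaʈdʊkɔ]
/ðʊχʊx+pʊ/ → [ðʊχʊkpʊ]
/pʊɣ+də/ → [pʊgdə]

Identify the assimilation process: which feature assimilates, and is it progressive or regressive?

The segment that alternates is /ʁ/, which surfaces as [ɢ] when adjacent to /c/.
/ʁ/ is a fricative while /c/ is a stop; the output [ɢ] is a stop, matching the trigger — so the feature that spreads is manner.
Place and voice are unchanged, so the assimilation is partial, not total.
Checking the remaining alternations: /ʂ/ → [ʈ] before /d/ (fricative → stop, matching a stop); /x/ → [k] before /p/ (fricative → stop, matching a stop); /ɣ/ → [g] before /d/ (fricative → stop, matching a stop) — only manner changes, and always toward the following segment.
Since the segment that changes precedes the conditioning segment, the assimilation is regressive.

regressive manner assimilation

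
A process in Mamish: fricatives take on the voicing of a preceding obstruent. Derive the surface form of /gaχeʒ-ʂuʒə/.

The rule targets /ʂ/ (voiceless retroflex fricative), which sits after the trigger /ʒ/ (voiced).
A voiced retroflex fricative is [ʐ], so the surface segment is [ʐ].

[gaχeʒʐuʒə]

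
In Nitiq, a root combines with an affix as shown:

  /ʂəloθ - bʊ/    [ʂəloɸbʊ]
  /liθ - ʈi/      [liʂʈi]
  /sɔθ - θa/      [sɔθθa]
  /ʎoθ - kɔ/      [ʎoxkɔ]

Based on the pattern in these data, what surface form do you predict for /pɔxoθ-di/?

The data show regressive place assimilation: /θ/ → [ɸ] before /b/; /θ/ → [ʂ] before /ʈ/; /θ/ → [x] before /k/. In each pair only place changes, matching the following consonant, while manner and voice stay constant.
No alternation appears in [sɔθθa]: there the adjacent consonants already agree in place (/θ/ and /θ/ are both dental), so this form is consistent with the same rule.
The rule targets /θ/ (voiceless dental fricative), which sits before the trigger /d/ (alveolar).
The voiceless alveolar fricative is [s], so /θ/ → [s].

[pɔxosdi]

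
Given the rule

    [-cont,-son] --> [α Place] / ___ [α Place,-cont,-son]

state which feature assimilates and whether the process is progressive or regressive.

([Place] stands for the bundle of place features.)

The rule copies the place features (abbreviated [Place]) from the environment onto the target, so the assimilating feature is place.
Since the environment is written after the underscore, the trigger follows the target; the direction is regressive.

regressive place assimilation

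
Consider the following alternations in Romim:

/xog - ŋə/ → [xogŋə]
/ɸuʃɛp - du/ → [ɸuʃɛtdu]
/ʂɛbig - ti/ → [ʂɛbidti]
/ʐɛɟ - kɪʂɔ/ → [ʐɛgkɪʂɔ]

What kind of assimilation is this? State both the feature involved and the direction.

regressive place assimilation

Comparing underlying and surface forms, /p/ → [t] is the alternation; the neighbouring /d/ is constant.
/p/ is bilabial while /d/ is alveolar; the output [t] is alveolar, matching the trigger — so the feature that spreads is place.
Manner and voice are unchanged, so the assimilation is partial, not total.
The other alternating forms pattern the same way: /g/ → [d] before /t/ (velar → alveolar, matching alveolar); /ɟ/ → [g] before /k/ (palatal → velar, matching velar) — only place changes, and always toward the following segment.
No alternation appears in [xogŋə]: there the adjacent consonants already agree in place (/g/ and /ŋ/ are both velar), so this form is consistent with the same rule.
The trigger is the following segment, so the direction is regressive (anticipatory).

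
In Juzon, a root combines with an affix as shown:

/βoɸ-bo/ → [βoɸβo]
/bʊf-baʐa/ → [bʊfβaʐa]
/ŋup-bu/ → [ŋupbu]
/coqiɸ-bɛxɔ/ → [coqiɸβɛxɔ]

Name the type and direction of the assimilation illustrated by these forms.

Comparing underlying and surface forms, /b/ → [β] is the alternation; the neighbouring /ɸ/ is constant.
The change stop → fricative matches the manner of the preceding /ɸ/, identifying this as manner assimilation.
Place and voice are unchanged, so the assimilation is partial, not total.
Checking the remaining alternation: /b/ → [β] after /f/ (stop → fricative, matching a fricative) — only manner changes, and always toward the preceding segment.
No alternation appears in [ŋupbu]: there the adjacent consonants already agree in manner (/b/ and /p/ are both stops), so this form is consistent with the same rule.
Since the segment that changes follows the conditioning segment, the assimilation is progressive.

progressive manner assimilation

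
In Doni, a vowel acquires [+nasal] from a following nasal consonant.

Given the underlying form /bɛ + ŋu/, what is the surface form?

[bɛ̃ŋu]

The vowel /ɛ/ is adjacent to the following nasal /ŋ/, so it acquires [+nasal] and surfaces as [ɛ̃].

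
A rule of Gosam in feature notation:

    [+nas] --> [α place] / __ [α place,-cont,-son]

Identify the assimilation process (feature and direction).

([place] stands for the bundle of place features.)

The shared variable α links the value of the place features (abbreviated [place]) on the target to the same value on the neighbouring segment, so place is the feature that assimilates.
The conditioning segment sits to the right of the focus bar, meaning the trigger follows the segment that changes — regressive assimilation.

regressive place assimilation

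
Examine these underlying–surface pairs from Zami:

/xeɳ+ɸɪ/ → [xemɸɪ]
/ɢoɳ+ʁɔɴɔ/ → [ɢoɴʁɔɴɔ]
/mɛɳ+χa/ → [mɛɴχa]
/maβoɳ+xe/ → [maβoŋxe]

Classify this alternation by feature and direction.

The segment that alternates is /ɳ/, which surfaces as [m] when adjacent to /ɸ/.
The change retroflex → bilabial matches the place of the following /ɸ/, identifying this as place assimilation.
Manner and voice are unchanged, so the assimilation is partial, not total.
The same holds elsewhere in the data: /ɳ/ → [ɴ] before /ʁ/ (retroflex → uvular, matching uvular); /ɳ/ → [ɴ] before /χ/ (retroflex → uvular, matching uvular); /ɳ/ → [ŋ] before /x/ (retroflex → velar, matching velar) — only place changes, and always toward the following segment.
The trigger is the following segment, so the direction is regressive (anticipatory).

regressive place assimilation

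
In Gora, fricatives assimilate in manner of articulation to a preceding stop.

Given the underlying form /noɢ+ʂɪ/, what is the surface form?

[noɢʈɪ]

/ʂ/ is a voiceless retroflex fricative. The preceding trigger /ɢ/ is a stop, so /ʂ/ must become a stop as well.
Changing only its manner to stop gives [ʈ] — the voiceless retroflex stop.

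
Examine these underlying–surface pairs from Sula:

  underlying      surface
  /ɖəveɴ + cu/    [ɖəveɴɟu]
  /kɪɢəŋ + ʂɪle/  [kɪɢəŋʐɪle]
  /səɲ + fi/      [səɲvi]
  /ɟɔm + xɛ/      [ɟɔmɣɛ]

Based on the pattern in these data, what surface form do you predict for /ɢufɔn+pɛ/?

The data show progressive voicing assimilation: /c/ → [ɟ] after /ɴ/; /ʂ/ → [ʐ] after /ŋ/; /f/ → [v] after /ɲ/; /x/ → [ɣ] after /m/. In each pair only voicing changes, matching the preceding consonant, while place and manner stay constant.
The rule targets /p/ (voiceless bilabial stop), which sits after the trigger /n/ (voiced).
Changing only its voicing to voiced gives [b] — the voiced bilabial stop.

[ɢufɔnbɛ]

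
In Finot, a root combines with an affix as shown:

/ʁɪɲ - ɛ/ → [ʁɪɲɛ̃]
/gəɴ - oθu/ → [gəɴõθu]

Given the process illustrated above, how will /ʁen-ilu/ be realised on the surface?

[ʁenĩlu]

The data show progressive nasality assimilation (vowel nasalisation): /ɛ/ → [ɛ̃] after /ɲ/; /o/ → [õ] after /ɴ/ — a vowel is nasalised by an immediately preceding nasal consonant.
The vowel /i/ is adjacent to the preceding nasal /n/, so it acquires [+nasal] and surfaces as [ĩ].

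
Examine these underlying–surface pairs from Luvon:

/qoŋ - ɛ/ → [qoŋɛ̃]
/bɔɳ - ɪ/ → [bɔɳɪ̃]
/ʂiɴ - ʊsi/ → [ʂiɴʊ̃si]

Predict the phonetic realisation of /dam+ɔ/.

[damɔ̃]

The data show progressive nasality assimilation (vowel nasalisation): /ɛ/ → [ɛ̃] after /ŋ/; /ɪ/ → [ɪ̃] after /ɳ/; /ʊ/ → [ʊ̃] after /ɴ/ — a vowel is nasalised by an immediately preceding nasal consonant.
The vowel /ɔ/ is adjacent to the preceding nasal /m/, so it acquires [+nasal] and surfaces as [ɔ̃].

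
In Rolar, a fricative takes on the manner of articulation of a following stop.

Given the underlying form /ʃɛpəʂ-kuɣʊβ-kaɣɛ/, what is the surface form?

/ʂ/ is a voiceless retroflex fricative. The following trigger /k/ is a stop, so /ʂ/ must become a stop as well.
Changing only its manner to stop gives [ʈ] — the voiceless retroflex stop.
The same rule applies at the second boundary: /β/ → [b] next to /k/.

[ʃɛpəʈkuɣʊbkaɣɛ]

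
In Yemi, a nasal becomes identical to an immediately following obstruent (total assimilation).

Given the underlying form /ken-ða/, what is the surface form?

[keðða]

/n/ is the segment targeted by the rule; it sits immediately before /ð/, so it assimilates completely and surfaces as [ð].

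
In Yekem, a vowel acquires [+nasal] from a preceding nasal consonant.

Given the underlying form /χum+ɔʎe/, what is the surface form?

[χumɔ̃ʎe]

/ɔ/ sits next to the nasal /m/ and is therefore nasalised to [ɔ̃].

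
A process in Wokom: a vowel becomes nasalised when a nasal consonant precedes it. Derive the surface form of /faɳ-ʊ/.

[faɳʊ̃]

The vowel /ʊ/ is adjacent to the preceding nasal /ɳ/, so it acquires [+nasal] and surfaces as [ʊ̃].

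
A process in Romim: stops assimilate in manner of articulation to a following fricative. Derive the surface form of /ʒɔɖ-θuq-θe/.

[ʒɔʐθuχθe]

/ɖ/ is a voiced retroflex stop. The following trigger /θ/ is a fricative, so /ɖ/ must become a fricative as well.
Changing only its manner to fricative gives [ʐ] — the voiced retroflex fricative.
The same rule applies at the second boundary: /q/ → [χ] next to /θ/.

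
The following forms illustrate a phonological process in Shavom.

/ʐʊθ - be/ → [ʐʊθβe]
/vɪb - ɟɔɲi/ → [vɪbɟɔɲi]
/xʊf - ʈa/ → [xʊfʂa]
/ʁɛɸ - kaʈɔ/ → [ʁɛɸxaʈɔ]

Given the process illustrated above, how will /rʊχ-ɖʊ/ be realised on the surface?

The data show progressive manner assimilation: /b/ → [β] after /θ/; /ʈ/ → [ʂ] after /f/; /k/ → [x] after /ɸ/. In each pair only manner changes, matching the preceding consonant, while place and voice stay constant.
Nothing changes in [vɪbɟɔɲi]: there the adjacent consonants already agree in manner (/ɟ/ and /b/ are both stops), so this form is consistent with the same rule.
/ɖ/ is a voiced retroflex stop. The preceding trigger /χ/ is a fricative, so /ɖ/ must become a fricative as well.
Changing only its manner to fricative gives [ʐ] — the voiced retroflex fricative.

[rʊχʐʊ]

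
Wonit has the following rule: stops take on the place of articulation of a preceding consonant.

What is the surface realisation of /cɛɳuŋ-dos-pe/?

[cɛɳuŋgoste]

/d/ is a voiced alveolar stop. The preceding trigger /ŋ/ is velar, so /d/ must become velar as well.
A voiced velar stop is [g], so the surface segment is [g].
The same rule applies at the second boundary: /p/ → [t] next to /s/.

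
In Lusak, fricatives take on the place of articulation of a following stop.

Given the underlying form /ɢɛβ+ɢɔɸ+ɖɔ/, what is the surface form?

[ɢɛʁɢɔʂɖɔ]

/β/ is a voiced bilabial fricative. The following trigger /ɢ/ is uvular, so /β/ must become uvular as well.
A voiced uvular fricative is [ʁ], so the surface segment is [ʁ].
At the second juncture, /ɸ/ likewise becomes [ʂ] adjacent to /ɖ/.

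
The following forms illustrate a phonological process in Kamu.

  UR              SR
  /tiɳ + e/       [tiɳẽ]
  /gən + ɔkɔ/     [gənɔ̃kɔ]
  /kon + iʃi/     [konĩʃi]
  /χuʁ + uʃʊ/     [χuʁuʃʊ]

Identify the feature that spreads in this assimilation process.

The vowel /e/ surfaces as nasalised [ẽ] next to the preceding nasal /ɳ/ — it has acquired the [+nasal] feature of its neighbour.
The other forms show the same pattern: /ɔ/ → [ɔ̃] after /n/; /i/ → [ĩ] after /n/ — each time a vowel is nasalised next to a preceding nasal.
No change occurs in [χuʁuʃʊ] because the vowel at the boundary is adjacent to an oral consonant, not a nasal (/u/ next to /ʁ/).

nasality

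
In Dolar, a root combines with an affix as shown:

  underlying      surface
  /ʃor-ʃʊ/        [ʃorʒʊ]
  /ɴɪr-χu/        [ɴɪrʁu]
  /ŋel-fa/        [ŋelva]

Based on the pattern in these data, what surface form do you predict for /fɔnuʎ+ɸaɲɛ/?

[fɔnuʎβaɲɛ]

The data show progressive voicing assimilation: /ʃ/ → [ʒ] after /r/; /χ/ → [ʁ] after /r/; /f/ → [v] after /l/. In each pair only voicing changes, matching the preceding consonant, while place and manner stay constant.
/ɸ/ is a voiceless bilabial fricative. The preceding trigger /ʎ/ is voiced, so /ɸ/ must become voiced as well.
Changing only its voicing to voiced gives [β] — the voiced bilabial fricative.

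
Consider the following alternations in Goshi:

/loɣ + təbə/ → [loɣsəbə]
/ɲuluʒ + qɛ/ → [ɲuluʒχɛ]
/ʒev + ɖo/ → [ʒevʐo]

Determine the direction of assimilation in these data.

The segment that alternates is /t/, which surfaces as [s] when adjacent to /ɣ/.
/t/ is a stop while /ɣ/ is a fricative; the output [s] is a fricative, matching the trigger — so the feature that spreads is manner.
The other alternating forms pattern the same way: /q/ → [χ] after /ʒ/ (stop → fricative, matching a fricative); /ɖ/ → [ʐ] after /v/ (stop → fricative, matching a fricative) — only manner changes, and always toward the preceding segment.
The trigger is the preceding segment, so the direction is progressive (perseverative).

progressive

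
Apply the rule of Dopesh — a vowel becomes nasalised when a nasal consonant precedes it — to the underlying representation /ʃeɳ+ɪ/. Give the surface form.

[ʃeɳɪ̃]

The vowel /ɪ/ is adjacent to the preceding nasal /ɳ/, so it acquires [+nasal] and surfaces as [ɪ̃].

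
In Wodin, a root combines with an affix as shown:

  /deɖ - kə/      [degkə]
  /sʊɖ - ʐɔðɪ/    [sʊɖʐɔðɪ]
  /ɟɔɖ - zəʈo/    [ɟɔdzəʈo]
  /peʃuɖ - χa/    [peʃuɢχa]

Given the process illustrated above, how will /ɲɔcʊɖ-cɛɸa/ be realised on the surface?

[ɲɔcʊɟcɛɸa]

The data show regressive place assimilation: /ɖ/ → [g] before /k/; /ɖ/ → [d] before /z/; /ɖ/ → [ɢ] before /χ/. In each pair only place changes, matching the following consonant, while manner and voice stay constant.
Nothing changes in [sʊɖʐɔðɪ]: there the adjacent consonants already agree in place (/ɖ/ and /ʐ/ are both retroflex), so this form is consistent with the same rule.
/ɖ/ is a voiced retroflex stop. The following trigger /c/ is palatal, so /ɖ/ must become palatal as well.
Changing only its place to palatal gives [ɟ] — the voiced palatal stop.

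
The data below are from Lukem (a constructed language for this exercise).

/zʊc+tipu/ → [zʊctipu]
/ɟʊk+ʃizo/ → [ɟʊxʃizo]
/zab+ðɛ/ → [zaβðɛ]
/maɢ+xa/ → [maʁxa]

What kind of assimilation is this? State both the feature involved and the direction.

regressive manner assimilation

Underlying /k/ is realised as [x] next to /ʃ/; /ʃ/ itself does not change.
/k/ is a stop while /ʃ/ is a fricative; the output [x] is a fricative, matching the trigger — so the feature that spreads is manner.
Place and voice are unchanged, so the assimilation is partial, not total.
The other alternating forms pattern the same way: /b/ → [β] before /ð/ (stop → fricative, matching a fricative); /ɢ/ → [ʁ] before /x/ (stop → fricative, matching a fricative) — only manner changes, and always toward the following segment.
No alternation appears in [zʊctipu]: there the adjacent consonants already agree in manner (/c/ and /t/ are both stops), so this form is consistent with the same rule.
The trigger is the following segment, so the direction is regressive (anticipatory).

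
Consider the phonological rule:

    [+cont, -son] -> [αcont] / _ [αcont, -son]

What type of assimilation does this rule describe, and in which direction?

regressive manner assimilation

The rule copies [cont] (continuancy) from the environment onto the target fricatives; since [±cont] encodes the stop/fricative manner contrast, the assimilating dimension is manner.
Since the environment is written after the underscore, the trigger follows the target; the direction is regressive.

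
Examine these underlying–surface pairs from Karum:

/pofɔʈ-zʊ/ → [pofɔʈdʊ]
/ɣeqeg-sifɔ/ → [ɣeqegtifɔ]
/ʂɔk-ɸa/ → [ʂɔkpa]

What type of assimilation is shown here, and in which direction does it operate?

The segment that alternates is /z/, which surfaces as [d] when adjacent to /ʈ/.
/z/ is a fricative while /ʈ/ is a stop; the output [d] is a stop, matching the trigger — so the feature that spreads is manner.
Place and voice are unchanged, so the assimilation is partial, not total.
The same holds elsewhere in the data: /s/ → [t] after /g/ (fricative → stop, matching a stop); /ɸ/ → [p] after /k/ (fricative → stop, matching a stop) — only manner changes, and always toward the preceding segment.
Since the segment that changes follows the conditioning segment, the assimilation is progressive.

progressive manner assimilation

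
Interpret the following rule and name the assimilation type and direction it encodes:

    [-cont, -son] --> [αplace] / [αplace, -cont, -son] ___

The rule copies the place features (abbreviated [place]) from the environment onto the target, so the assimilating feature is place.
The conditioning segment sits to the left of the focus bar, meaning the trigger precedes the segment that changes — progressive assimilation.

progressive place assimilation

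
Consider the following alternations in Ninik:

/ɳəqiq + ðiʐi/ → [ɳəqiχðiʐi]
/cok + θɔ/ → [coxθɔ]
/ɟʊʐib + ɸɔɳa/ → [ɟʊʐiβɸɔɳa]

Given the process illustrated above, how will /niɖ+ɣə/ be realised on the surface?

[niʐɣə]

The data show regressive manner assimilation: /q/ → [χ] before /ð/; /k/ → [x] before /θ/; /b/ → [β] before /ɸ/. In each pair only manner changes, matching the following consonant, while place and voice stay constant.
/ɖ/ is a voiced retroflex stop. The following trigger /ɣ/ is a fricative, so /ɖ/ must become a fricative as well.
The voiced retroflex fricative is [ʐ], so /ɖ/ → [ʐ].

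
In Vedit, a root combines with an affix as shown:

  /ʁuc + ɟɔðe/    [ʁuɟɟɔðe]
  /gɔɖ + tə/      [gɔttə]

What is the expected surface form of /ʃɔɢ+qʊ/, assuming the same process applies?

The data show regressive total assimilation (/c/ → [ɟ] before /ɟ/; /ɖ/ → [t] before /t/): in every case the target segment becomes identical to its following neighbour, copying more than a single feature.
/ɢ/ is the segment targeted by the rule; it sits immediately before /q/, so it assimilates completely and surfaces as [q].

[ʃɔqqʊ]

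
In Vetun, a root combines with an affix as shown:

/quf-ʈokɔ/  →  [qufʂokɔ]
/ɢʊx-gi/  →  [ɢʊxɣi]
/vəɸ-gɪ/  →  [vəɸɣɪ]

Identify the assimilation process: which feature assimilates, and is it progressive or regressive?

progressive manner assimilation

Underlying /ʈ/ is realised as [ʂ] next to /f/; /f/ itself does not change.
The change stop → fricative matches the manner of the preceding /f/, identifying this as manner assimilation.
Place and voice are unchanged, so the assimilation is partial, not total.
The other alternating forms pattern the same way: /g/ → [ɣ] after /x/ (stop → fricative, matching a fricative); /g/ → [ɣ] after /ɸ/ (stop → fricative, matching a fricative) — only manner changes, and always toward the preceding segment.
The trigger is the preceding segment, so the direction is progressive (perseverative).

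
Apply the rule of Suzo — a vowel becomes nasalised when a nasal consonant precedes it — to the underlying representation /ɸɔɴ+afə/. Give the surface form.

/a/ sits next to the nasal /ɴ/ and is therefore nasalised to [ã].

[ɸɔɴãfə]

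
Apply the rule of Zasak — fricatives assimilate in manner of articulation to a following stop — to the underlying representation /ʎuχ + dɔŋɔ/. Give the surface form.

/χ/ is a voiceless uvular fricative. The following trigger /d/ is a stop, so /χ/ must become a stop as well.
A voiceless uvular stop is [q], so the surface segment is [q].

[ʎuqdɔŋɔ]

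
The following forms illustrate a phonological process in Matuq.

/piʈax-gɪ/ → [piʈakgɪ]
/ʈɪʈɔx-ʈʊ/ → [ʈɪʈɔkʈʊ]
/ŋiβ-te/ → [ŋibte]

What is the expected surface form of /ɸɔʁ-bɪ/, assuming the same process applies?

The data show regressive manner assimilation: /x/ → [k] before /g/; /x/ → [k] before /ʈ/; /β/ → [b] before /t/. In each pair only manner changes, matching the following consonant, while place and voice stay constant.
The rule targets /ʁ/ (voiced uvular fricative), which sits before the trigger /b/ (stop).
The voiced uvular stop is [ɢ], so /ʁ/ → [ɢ].

[ɸɔɢbɪ]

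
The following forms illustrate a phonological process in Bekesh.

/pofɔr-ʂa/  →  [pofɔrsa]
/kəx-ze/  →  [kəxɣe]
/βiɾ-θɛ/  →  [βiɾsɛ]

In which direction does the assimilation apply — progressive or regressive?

progressive

The segment that alternates is /ʂ/, which surfaces as [s] when adjacent to /r/.
The change retroflex → alveolar matches the place of the preceding /r/, identifying this as place assimilation.
The other alternating forms pattern the same way: /z/ → [ɣ] after /x/ (alveolar → velar, matching velar); /θ/ → [s] after /ɾ/ (dental → alveolar, matching alveolar) — only place changes, and always toward the preceding segment.
Since the segment that changes follows the conditioning segment, the assimilation is progressive.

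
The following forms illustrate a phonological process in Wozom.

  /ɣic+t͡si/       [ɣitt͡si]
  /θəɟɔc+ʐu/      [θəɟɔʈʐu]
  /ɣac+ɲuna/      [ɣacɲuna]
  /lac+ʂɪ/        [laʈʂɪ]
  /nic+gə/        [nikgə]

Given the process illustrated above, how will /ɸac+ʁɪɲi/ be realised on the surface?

[ɸaqʁɪɲi]

The data show regressive place assimilation: /c/ → [t] before /t͡s/; /c/ → [ʈ] before /ʐ/; /c/ → [ʈ] before /ʂ/; /c/ → [k] before /g/. In each pair only place changes, matching the following consonant, while manner and voice stay constant.
Nothing changes in [ɣacɲuna]: there the adjacent consonants already agree in place (/c/ and /ɲ/ are both palatal), so this form is consistent with the same rule.
/c/ is a voiceless palatal stop. The following trigger /ʁ/ is uvular, so /c/ must become uvular as well.
Changing only its place to uvular gives [q] — the voiceless uvular stop.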